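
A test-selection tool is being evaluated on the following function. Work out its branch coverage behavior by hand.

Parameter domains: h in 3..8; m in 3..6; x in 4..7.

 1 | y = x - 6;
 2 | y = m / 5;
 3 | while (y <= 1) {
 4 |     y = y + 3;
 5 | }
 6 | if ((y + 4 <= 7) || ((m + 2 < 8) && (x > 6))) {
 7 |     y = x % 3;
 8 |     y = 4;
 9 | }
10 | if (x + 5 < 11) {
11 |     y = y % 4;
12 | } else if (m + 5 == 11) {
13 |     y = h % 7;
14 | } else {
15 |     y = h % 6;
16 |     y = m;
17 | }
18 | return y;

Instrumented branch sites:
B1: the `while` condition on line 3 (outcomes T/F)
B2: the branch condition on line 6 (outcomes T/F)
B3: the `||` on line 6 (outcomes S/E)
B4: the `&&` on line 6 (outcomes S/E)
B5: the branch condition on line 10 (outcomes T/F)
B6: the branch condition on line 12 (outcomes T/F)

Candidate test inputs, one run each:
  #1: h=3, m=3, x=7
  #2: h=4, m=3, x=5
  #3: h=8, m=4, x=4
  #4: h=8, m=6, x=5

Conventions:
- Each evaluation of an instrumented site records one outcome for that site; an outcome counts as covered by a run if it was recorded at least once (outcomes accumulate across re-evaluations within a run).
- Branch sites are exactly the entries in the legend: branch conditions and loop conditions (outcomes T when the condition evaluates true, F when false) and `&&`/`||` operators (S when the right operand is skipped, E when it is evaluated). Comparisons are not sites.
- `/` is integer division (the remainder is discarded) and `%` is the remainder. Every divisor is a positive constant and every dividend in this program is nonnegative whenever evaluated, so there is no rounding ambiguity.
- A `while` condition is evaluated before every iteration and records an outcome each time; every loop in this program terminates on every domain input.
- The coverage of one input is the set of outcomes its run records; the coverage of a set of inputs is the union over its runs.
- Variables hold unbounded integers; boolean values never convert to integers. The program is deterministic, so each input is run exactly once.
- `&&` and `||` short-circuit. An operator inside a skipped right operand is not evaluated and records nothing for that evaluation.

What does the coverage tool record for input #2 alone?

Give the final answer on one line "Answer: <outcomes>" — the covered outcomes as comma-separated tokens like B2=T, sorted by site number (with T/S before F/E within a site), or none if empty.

Running input #2 (h=4, m=3, x=5), event by event:
  B1->T, B1->F, B3->S, B2->T, B5->T
deduplicating events, the covered set is: B1=T, B1=F, B2=T, B3=S, B5=T

Answer: B1=T, B1=F, B2=T, B3=S, B5=T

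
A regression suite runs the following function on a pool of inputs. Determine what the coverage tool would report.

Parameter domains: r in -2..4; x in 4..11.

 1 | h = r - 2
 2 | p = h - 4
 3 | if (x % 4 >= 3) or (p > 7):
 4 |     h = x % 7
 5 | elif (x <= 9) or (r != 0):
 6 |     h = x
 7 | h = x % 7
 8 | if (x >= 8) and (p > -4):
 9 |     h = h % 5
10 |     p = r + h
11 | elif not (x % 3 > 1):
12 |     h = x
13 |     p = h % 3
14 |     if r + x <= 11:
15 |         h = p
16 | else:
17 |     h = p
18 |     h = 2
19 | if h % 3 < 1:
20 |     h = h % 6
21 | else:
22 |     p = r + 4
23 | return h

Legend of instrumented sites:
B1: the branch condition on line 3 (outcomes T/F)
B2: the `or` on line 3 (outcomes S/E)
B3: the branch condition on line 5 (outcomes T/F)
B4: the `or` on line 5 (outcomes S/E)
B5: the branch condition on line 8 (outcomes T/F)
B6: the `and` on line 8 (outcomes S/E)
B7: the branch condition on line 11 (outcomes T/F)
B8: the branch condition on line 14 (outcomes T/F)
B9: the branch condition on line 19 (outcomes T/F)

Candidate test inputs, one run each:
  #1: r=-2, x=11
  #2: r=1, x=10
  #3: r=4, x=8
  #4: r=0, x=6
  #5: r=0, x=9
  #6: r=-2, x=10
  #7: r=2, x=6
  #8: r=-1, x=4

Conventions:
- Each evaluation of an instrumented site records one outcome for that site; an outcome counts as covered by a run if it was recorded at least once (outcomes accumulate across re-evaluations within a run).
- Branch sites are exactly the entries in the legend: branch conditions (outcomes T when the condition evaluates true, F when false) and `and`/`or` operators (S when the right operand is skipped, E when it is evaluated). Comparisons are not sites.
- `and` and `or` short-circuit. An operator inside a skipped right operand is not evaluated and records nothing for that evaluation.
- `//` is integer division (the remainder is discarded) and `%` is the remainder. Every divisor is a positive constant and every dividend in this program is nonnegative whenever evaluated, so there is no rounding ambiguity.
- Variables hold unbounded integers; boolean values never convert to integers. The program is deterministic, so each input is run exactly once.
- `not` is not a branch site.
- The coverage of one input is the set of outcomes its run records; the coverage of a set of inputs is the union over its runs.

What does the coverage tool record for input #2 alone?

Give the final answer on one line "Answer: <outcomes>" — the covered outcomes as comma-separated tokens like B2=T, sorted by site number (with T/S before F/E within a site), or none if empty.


Simulating input #2 (r=1, x=10) step by step:
  B2->E, B1->F, B4->E, B3->T, B6->E, B5->F, B7->T, B8->T, B9->F
as a set, this run covers: B1=F, B2=E, B3=T, B4=E, B5=F, B6=E, B7=T, B8=T, B9=F
Answer: B1=F, B2=E, B3=T, B4=E, B5=F, B6=E, B7=T, B8=T, B9=F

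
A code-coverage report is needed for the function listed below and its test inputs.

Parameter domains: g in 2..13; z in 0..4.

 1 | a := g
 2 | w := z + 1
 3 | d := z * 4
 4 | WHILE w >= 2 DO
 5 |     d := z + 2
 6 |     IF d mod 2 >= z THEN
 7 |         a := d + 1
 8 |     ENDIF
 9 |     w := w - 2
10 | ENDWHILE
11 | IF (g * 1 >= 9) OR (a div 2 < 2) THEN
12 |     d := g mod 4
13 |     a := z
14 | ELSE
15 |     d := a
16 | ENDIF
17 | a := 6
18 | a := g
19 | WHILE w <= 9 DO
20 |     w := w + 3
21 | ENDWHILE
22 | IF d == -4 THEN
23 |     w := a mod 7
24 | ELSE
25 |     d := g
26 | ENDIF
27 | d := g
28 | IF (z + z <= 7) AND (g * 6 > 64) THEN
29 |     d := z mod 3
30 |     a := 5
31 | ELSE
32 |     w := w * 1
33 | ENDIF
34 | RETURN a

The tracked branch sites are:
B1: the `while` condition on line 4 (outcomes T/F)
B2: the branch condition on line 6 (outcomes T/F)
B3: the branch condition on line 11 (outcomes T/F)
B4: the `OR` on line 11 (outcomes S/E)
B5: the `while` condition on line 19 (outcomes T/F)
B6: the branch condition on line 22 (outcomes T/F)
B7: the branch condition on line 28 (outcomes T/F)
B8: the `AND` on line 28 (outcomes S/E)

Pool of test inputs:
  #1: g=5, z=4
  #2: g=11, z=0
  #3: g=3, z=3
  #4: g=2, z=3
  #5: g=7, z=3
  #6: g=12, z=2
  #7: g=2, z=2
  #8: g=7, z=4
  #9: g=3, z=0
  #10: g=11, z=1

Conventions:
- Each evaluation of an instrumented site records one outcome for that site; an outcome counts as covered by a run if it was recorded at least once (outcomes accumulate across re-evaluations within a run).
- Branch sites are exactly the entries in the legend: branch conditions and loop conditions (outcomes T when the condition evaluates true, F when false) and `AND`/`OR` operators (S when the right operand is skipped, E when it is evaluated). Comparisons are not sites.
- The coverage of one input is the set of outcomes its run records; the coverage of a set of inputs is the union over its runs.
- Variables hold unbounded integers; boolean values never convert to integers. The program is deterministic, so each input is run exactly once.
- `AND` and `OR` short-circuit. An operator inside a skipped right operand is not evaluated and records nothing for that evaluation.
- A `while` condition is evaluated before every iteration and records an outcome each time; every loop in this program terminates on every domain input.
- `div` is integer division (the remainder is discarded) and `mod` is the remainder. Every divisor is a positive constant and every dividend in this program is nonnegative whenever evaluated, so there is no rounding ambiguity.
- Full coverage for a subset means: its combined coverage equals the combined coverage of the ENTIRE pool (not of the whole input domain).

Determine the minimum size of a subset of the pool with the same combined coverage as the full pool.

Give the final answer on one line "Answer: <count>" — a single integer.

input #1 (g=5, z=4): events B1->T, B2->F, B1->T, B2->F, B1->F, B4->E, B3->F, B5->T, B5->T, B5->T, B5->F, B6->F, B8->S, B7->F; covers B1=T, B1=F, B2=F, B3=F, B4=E, B5=T, B5=F, B6=F, B7=F, B8=S
input #2 (g=11, z=0): events B1->F, B4->S, B3->T, B5->T, B5->T, B5->T, B5->F, B6->F, B8->E, B7->T; covers B1=F, B3=T, B4=S, B5=T, B5=F, B6=F, B7=T, B8=E
input #3 (g=3, z=3): events B1->T, B2->F, B1->T, B2->F, B1->F, B4->E, B3->T, B5->T, B5->T, B5->T, B5->T, B5->F, B6->F, B8->E, ...; covers B1=T, B1=F, B2=F, B3=T, B4=E, B5=T, B5=F, B6=F, B7=F, B8=E
input #4 (g=2, z=3): events B1->T, B2->F, B1->T, B2->F, B1->F, B4->E, B3->T, B5->T, B5->T, B5->T, B5->T, B5->F, B6->F, B8->E, ...; covers B1=T, B1=F, B2=F, B3=T, B4=E, B5=T, B5=F, B6=F, B7=F, B8=E
input #5 (g=7, z=3): events B1->T, B2->F, B1->T, B2->F, B1->F, B4->E, B3->F, B5->T, B5->T, B5->T, B5->T, B5->F, B6->F, B8->E, ...; covers B1=T, B1=F, B2=F, B3=F, B4=E, B5=T, B5=F, B6=F, B7=F, B8=E
input #6 (g=12, z=2): events B1->T, B2->F, B1->F, B4->S, B3->T, B5->T, B5->T, B5->T, B5->F, B6->F, B8->E, B7->T; covers B1=T, B1=F, B2=F, B3=T, B4=S, B5=T, B5=F, B6=F, B7=T, B8=E
input #7 (g=2, z=2): events B1->T, B2->F, B1->F, B4->E, B3->T, B5->T, B5->T, B5->T, B5->F, B6->F, B8->E, B7->F; covers B1=T, B1=F, B2=F, B3=T, B4=E, B5=T, B5=F, B6=F, B7=F, B8=E
input #8 (g=7, z=4): events B1->T, B2->F, B1->T, B2->F, B1->F, B4->E, B3->F, B5->T, B5->T, B5->T, B5->F, B6->F, B8->S, B7->F; covers B1=T, B1=F, B2=F, B3=F, B4=E, B5=T, B5=F, B6=F, B7=F, B8=S
input #9 (g=3, z=0): events B1->F, B4->E, B3->T, B5->T, B5->T, B5->T, B5->F, B6->F, B8->E, B7->F; covers B1=F, B3=T, B4=E, B5=T, B5=F, B6=F, B7=F, B8=E
input #10 (g=11, z=1): events B1->T, B2->T, B1->F, B4->S, B3->T, B5->T, B5->T, B5->T, B5->T, B5->F, B6->F, B8->E, B7->T; covers B1=T, B1=F, B2=T, B3=T, B4=S, B5=T, B5=F, B6=F, B7=T, B8=E
the full pool covers 15 outcomes: B1=T, B1=F, B2=T, B2=F, B3=T, B3=F, B4=S, B4=E, B5=T, B5=F, B6=F, B7=T, B7=F, B8=S, B8=E
checked all size-1 subsets: none covers 15 outcomes (max 10/15)
the canonical winner is {1, 10}: size 2, full 15-outcome coverage, earliest index list among size-2 covers

Answer: 2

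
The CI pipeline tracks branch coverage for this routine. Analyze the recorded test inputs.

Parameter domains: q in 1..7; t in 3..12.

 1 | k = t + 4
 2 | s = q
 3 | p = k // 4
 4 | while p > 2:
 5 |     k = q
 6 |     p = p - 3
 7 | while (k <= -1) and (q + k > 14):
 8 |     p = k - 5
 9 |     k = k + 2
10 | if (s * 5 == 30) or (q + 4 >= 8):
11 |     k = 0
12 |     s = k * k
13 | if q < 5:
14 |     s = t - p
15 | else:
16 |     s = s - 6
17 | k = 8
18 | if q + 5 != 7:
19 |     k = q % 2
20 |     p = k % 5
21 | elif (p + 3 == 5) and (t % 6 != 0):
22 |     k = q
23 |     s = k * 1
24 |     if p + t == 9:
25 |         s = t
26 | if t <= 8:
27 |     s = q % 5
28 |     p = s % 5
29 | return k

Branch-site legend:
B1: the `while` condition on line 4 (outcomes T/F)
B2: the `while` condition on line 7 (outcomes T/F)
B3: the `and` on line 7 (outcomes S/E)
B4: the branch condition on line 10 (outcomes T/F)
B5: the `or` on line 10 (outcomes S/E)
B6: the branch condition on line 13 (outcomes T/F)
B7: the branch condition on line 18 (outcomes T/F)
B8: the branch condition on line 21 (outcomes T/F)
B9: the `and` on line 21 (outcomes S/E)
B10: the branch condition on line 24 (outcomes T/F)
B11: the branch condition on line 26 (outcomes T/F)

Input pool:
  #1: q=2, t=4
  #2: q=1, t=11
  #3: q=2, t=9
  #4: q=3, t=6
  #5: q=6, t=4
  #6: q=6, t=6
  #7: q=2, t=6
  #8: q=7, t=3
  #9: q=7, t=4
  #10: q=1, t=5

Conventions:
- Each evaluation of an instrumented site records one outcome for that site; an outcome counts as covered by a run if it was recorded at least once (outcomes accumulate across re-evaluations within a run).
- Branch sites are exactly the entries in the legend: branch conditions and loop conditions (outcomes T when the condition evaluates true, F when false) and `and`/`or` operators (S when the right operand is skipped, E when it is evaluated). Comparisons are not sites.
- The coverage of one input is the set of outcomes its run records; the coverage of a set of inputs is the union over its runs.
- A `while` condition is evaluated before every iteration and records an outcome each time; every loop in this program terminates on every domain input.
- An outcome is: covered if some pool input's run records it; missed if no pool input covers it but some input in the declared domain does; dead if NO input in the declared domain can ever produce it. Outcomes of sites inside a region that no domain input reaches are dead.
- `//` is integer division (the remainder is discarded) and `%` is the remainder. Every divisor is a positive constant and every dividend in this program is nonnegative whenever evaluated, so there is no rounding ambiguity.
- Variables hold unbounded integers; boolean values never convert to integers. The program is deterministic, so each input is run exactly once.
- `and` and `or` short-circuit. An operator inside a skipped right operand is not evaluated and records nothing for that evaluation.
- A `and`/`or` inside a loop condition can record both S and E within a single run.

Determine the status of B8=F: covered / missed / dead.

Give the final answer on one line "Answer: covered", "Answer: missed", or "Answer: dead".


B8=F is recorded by pool input(s) 3, 7 -> covered
Answer: covered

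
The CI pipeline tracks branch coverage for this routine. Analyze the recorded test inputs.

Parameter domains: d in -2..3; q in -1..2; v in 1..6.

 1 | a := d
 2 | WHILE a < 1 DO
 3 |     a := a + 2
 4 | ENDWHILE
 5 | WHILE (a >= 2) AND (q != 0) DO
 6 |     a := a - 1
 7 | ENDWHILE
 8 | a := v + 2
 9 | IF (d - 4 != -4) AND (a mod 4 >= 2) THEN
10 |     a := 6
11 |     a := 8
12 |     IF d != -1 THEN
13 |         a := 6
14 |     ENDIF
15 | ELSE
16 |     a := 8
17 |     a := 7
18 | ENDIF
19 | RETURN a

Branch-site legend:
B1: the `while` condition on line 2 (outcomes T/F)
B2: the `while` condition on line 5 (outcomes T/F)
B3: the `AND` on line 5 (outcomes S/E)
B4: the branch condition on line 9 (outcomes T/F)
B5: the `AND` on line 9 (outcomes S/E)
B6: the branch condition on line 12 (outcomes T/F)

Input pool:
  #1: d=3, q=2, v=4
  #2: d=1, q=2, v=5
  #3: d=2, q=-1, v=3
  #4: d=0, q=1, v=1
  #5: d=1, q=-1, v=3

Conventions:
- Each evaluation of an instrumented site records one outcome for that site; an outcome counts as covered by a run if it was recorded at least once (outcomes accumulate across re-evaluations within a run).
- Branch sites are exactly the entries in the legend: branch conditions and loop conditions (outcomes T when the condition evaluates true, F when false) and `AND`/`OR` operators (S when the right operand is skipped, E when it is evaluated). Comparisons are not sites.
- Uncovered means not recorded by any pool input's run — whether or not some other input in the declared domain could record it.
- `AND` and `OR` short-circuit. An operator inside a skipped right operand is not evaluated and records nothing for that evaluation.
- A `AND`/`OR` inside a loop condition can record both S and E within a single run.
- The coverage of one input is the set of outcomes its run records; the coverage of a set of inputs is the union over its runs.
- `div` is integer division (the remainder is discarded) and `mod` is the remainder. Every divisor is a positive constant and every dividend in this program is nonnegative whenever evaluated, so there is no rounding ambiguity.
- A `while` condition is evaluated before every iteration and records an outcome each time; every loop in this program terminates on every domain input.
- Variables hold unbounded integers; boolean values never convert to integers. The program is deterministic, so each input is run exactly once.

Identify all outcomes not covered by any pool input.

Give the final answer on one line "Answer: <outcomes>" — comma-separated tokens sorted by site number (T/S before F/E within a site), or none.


#1 (d=3, q=2, v=4) -> covered: B1=F, B2=T, B2=F, B3=S, B3=E, B4=T, B5=E, B6=T
#2 (d=1, q=2, v=5) -> covered: B1=F, B2=F, B3=S, B4=T, B5=E, B6=T
#3 (d=2, q=-1, v=3) -> covered: B1=F, B2=T, B2=F, B3=S, B3=E, B4=F, B5=E
#4 (d=0, q=1, v=1) -> covered: B1=T, B1=F, B2=T, B2=F, B3=S, B3=E, B4=F, B5=S
#5 (d=1, q=-1, v=3) -> covered: B1=F, B2=F, B3=S, B4=F, B5=E
union over the pool: B1=T, B1=F, B2=T, B2=F, B3=S, B3=E, B4=T, B4=F, B5=S, B5=E, B6=T
uncovered (1 of 12): B6=F
Answer: B6=F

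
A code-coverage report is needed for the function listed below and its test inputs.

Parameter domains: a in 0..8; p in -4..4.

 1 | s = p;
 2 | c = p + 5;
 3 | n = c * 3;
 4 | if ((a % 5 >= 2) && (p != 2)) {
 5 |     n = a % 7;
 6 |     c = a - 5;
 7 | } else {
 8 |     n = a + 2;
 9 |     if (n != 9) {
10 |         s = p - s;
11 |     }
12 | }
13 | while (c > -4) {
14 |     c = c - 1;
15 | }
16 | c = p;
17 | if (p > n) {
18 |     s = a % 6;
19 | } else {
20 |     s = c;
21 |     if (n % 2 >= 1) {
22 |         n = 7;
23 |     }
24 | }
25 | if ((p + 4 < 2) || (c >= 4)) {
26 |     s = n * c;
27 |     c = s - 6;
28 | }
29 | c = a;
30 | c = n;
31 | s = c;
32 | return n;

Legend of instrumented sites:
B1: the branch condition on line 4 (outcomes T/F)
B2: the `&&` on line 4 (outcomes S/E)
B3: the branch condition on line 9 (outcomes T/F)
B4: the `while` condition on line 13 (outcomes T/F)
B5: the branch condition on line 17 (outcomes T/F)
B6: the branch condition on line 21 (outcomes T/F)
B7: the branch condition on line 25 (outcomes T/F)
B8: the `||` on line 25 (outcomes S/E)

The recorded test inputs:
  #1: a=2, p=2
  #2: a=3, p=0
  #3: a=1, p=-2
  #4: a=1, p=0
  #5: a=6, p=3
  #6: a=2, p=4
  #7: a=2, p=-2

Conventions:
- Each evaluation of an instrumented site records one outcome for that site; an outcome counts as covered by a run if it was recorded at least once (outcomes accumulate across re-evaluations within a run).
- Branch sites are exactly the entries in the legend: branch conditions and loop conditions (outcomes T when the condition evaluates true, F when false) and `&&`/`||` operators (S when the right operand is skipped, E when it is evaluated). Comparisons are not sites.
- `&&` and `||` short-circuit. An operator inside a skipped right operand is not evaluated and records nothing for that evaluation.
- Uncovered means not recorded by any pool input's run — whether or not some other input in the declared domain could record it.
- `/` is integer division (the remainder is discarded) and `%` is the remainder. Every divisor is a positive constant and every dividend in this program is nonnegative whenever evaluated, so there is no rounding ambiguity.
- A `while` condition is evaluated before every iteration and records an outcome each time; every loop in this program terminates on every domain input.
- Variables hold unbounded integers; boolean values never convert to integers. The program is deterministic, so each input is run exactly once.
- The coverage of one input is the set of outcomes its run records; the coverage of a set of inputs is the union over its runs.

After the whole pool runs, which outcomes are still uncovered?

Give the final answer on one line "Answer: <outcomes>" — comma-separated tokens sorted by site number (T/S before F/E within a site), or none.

input #1, a=2, p=2: events B2->E, B1->F, B3->T, B4->T, B4->T, B4->T, B4->T, B4->T, B4->T, B4->T, B4->T, B4->T, B4->T, B4->T, ...; outcomes B1=F, B2=E, B3=T, B4=T, B4=F, B5=F, B6=F, B7=F, B8=E
input #2, a=3, p=0: events B2->E, B1->T, B4->T, B4->T, B4->F, B5->F, B6->T, B8->E, B7->F; outcomes B1=T, B2=E, B4=T, B4=F, B5=F, B6=T, B7=F, B8=E
input #3, a=1, p=-2: events B2->S, B1->F, B3->T, B4->T, B4->T, B4->T, B4->T, B4->T, B4->T, B4->T, B4->F, B5->F, B6->T, B8->E, ...; outcomes B1=F, B2=S, B3=T, B4=T, B4=F, B5=F, B6=T, B7=F, B8=E
input #4, a=1, p=0: events B2->S, B1->F, B3->T, B4->T, B4->T, B4->T, B4->T, B4->T, B4->T, B4->T, B4->T, B4->T, B4->F, B5->F, ...; outcomes B1=F, B2=S, B3=T, B4=T, B4=F, B5=F, B6=T, B7=F, B8=E
input #5, a=6, p=3: events B2->S, B1->F, B3->T, B4->T, B4->T, B4->T, B4->T, B4->T, B4->T, B4->T, B4->T, B4->T, B4->T, B4->T, ...; outcomes B1=F, B2=S, B3=T, B4=T, B4=F, B5=F, B6=F, B7=F, B8=E
input #6, a=2, p=4: events B2->E, B1->T, B4->T, B4->F, B5->T, B8->E, B7->T; outcomes B1=T, B2=E, B4=T, B4=F, B5=T, B7=T, B8=E
input #7, a=2, p=-2: events B2->E, B1->T, B4->T, B4->F, B5->F, B6->F, B8->E, B7->F; outcomes B1=T, B2=E, B4=T, B4=F, B5=F, B6=F, B7=F, B8=E
union over the pool: B1=T, B1=F, B2=S, B2=E, B3=T, B4=T, B4=F, B5=T, B5=F, B6=T, B6=F, B7=T, B7=F, B8=E
uncovered (2 of 16): B3=F, B8=S

Answer: B3=F, B8=S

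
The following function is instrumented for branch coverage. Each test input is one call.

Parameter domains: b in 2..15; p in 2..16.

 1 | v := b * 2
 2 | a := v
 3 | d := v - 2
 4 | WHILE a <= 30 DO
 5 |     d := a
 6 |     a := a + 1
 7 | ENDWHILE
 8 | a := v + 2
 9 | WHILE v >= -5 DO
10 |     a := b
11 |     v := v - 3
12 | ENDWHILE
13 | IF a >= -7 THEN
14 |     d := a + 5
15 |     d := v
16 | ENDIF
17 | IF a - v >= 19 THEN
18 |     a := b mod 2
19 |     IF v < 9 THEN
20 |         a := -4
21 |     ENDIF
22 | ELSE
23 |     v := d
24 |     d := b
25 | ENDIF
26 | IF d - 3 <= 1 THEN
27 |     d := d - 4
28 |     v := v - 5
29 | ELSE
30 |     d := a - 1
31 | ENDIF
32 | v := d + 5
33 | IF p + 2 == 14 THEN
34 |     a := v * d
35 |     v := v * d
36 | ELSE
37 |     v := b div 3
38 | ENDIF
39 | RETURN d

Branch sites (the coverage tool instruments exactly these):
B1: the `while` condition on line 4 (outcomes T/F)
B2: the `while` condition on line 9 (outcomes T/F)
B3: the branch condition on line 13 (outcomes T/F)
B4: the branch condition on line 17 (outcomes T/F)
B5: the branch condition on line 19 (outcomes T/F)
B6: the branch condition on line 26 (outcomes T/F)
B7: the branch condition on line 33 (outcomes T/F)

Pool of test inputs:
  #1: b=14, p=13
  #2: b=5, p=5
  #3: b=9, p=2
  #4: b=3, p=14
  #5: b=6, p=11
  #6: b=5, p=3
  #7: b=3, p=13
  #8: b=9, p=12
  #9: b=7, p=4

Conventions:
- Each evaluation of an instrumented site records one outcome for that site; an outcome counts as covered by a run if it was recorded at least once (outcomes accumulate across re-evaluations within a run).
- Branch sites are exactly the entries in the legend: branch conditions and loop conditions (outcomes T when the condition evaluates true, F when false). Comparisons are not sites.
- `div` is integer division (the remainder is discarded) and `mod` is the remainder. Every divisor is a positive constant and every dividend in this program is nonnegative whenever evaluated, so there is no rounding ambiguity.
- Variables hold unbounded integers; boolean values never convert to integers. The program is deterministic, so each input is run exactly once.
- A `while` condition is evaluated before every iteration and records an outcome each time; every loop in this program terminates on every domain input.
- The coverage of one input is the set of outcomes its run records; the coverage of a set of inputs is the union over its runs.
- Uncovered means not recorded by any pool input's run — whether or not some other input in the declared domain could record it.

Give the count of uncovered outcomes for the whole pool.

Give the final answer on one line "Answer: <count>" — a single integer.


run #1 (b=14, p=13) runs B1->T, B1->T, B1->T, B1->F, B2->T, B2->T, B2->T, B2->T, B2->T, B2->T, B2->T, B2->T, B2->T, B2->T, ...; records B1=T, B1=F, B2=T, B2=F, B3=T, B4=T, B5=T, B6=T, B7=F
run #2 (b=5, p=5) runs B1->T, B1->T, B1->T, B1->T, B1->T, B1->T, B1->T, B1->T, B1->T, B1->T, B1->T, B1->T, B1->T, B1->T, ...; records B1=T, B1=F, B2=T, B2=F, B3=T, B4=F, B6=F, B7=F
run #3 (b=9, p=2) runs B1->T, B1->T, B1->T, B1->T, B1->T, B1->T, B1->T, B1->T, B1->T, B1->T, B1->T, B1->T, B1->T, B1->F, ...; records B1=T, B1=F, B2=T, B2=F, B3=T, B4=F, B6=F, B7=F
run #4 (b=3, p=14) runs B1->T, B1->T, B1->T, B1->T, B1->T, B1->T, B1->T, B1->T, B1->T, B1->T, B1->T, B1->T, B1->T, B1->T, ...; records B1=T, B1=F, B2=T, B2=F, B3=T, B4=F, B6=T, B7=F
run #5 (b=6, p=11) runs B1->T, B1->T, B1->T, B1->T, B1->T, B1->T, B1->T, B1->T, B1->T, B1->T, B1->T, B1->T, B1->T, B1->T, ...; records B1=T, B1=F, B2=T, B2=F, B3=T, B4=F, B6=F, B7=F
run #6 (b=5, p=3) runs B1->T, B1->T, B1->T, B1->T, B1->T, B1->T, B1->T, B1->T, B1->T, B1->T, B1->T, B1->T, B1->T, B1->T, ...; records B1=T, B1=F, B2=T, B2=F, B3=T, B4=F, B6=F, B7=F
run #7 (b=3, p=13) runs B1->T, B1->T, B1->T, B1->T, B1->T, B1->T, B1->T, B1->T, B1->T, B1->T, B1->T, B1->T, B1->T, B1->T, ...; records B1=T, B1=F, B2=T, B2=F, B3=T, B4=F, B6=T, B7=F
run #8 (b=9, p=12) runs B1->T, B1->T, B1->T, B1->T, B1->T, B1->T, B1->T, B1->T, B1->T, B1->T, B1->T, B1->T, B1->T, B1->F, ...; records B1=T, B1=F, B2=T, B2=F, B3=T, B4=F, B6=F, B7=T
run #9 (b=7, p=4) runs B1->T, B1->T, B1->T, B1->T, B1->T, B1->T, B1->T, B1->T, B1->T, B1->T, B1->T, B1->T, B1->T, B1->T, ...; records B1=T, B1=F, B2=T, B2=F, B3=T, B4=F, B6=F, B7=F
union over the pool: B1=T, B1=F, B2=T, B2=F, B3=T, B4=T, B4=F, B5=T, B6=T, B6=F, B7=T, B7=F
uncovered (2 of 14): B3=F, B5=F
Answer: 2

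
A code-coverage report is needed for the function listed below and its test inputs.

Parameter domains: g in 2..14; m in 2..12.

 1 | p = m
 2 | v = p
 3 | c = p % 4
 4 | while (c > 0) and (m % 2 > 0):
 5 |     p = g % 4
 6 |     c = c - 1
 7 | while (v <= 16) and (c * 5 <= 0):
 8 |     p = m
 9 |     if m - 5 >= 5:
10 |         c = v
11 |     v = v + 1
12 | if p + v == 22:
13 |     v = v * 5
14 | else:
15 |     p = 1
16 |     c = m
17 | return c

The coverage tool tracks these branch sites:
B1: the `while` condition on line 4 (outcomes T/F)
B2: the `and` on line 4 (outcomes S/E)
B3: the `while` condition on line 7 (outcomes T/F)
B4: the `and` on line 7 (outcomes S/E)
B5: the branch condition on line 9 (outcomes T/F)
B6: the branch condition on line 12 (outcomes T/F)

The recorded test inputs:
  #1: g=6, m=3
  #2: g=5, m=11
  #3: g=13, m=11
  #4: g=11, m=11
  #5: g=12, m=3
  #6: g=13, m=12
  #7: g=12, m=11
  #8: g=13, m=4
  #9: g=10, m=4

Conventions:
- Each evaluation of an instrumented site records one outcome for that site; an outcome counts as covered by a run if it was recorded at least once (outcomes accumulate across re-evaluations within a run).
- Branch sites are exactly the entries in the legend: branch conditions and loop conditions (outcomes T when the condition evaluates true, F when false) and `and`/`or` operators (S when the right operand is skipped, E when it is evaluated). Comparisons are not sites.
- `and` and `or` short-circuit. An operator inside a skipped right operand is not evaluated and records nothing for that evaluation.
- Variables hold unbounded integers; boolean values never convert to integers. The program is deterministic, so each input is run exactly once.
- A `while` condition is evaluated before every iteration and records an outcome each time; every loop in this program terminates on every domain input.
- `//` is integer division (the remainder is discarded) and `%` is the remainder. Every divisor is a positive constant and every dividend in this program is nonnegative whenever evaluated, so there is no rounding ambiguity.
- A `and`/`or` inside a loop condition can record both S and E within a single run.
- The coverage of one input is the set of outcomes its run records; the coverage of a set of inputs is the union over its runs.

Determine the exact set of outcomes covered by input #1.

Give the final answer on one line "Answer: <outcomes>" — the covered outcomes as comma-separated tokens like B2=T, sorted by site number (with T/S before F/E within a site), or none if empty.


Simulating input #1 (g=6, m=3) step by step:
  B2->E, B1->T, B2->E, B1->T, B2->E, B1->T, B2->S, B1->F, B4->E, B3->T
  B5->F, B4->E, B3->T, B5->F, B4->E, B3->T, B5->F, B4->E, B3->T, B5->F
  B4->E, B3->T, B5->F, B4->E, B3->T, B5->F, B4->E, B3->T, B5->F, B4->E
  B3->T, B5->F, B4->E, B3->T, B5->F, B4->E, B3->T, B5->F, B4->E, B3->T
  B5->F, B4->E, B3->T, B5->F, B4->E, B3->T, B5->F, B4->E, B3->T, B5->F
  B4->S, B3->F, B6->F
collecting distinct outcomes: B1=T, B1=F, B2=S, B2=E, B3=T, B3=F, B4=S, B4=E, B5=F, B6=F
Answer: B1=T, B1=F, B2=S, B2=E, B3=T, B3=F, B4=S, B4=E, B5=F, B6=F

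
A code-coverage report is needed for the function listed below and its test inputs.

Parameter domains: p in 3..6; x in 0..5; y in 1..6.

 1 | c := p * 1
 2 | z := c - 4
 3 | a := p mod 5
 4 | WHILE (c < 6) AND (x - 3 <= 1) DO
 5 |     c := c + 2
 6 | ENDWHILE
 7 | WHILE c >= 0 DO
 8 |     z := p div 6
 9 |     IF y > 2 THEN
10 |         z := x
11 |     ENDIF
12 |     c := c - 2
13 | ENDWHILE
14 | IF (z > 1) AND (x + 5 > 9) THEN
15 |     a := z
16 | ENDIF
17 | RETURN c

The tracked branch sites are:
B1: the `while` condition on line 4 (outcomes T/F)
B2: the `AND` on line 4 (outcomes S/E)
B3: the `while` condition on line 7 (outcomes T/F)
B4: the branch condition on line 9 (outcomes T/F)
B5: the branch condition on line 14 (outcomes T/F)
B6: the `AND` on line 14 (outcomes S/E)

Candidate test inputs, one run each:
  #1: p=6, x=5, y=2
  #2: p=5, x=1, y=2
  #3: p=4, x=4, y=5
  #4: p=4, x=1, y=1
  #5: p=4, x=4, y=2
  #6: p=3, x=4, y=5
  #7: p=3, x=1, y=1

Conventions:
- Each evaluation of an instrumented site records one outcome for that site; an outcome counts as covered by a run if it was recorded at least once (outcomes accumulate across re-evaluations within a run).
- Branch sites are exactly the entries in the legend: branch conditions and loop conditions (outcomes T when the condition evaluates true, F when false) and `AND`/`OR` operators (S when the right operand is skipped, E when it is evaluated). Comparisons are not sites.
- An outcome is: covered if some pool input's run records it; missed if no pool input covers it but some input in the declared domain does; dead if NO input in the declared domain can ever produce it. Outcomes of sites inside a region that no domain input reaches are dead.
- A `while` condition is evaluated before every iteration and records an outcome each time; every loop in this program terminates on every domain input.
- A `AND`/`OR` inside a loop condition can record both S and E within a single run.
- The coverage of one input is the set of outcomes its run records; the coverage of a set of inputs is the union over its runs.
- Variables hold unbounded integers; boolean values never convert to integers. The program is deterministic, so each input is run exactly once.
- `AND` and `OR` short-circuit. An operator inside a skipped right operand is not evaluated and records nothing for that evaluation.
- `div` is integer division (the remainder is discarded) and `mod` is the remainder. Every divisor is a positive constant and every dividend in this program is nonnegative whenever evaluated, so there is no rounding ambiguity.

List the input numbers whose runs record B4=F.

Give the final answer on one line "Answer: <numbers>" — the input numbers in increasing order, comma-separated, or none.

input #1 (p=6, x=5, y=2): covers B4=F
input #2 (p=5, x=1, y=2): covers B4=F
input #3 (p=4, x=4, y=5): misses B4=F
input #4 (p=4, x=1, y=1): covers B4=F
input #5 (p=4, x=4, y=2): covers B4=F
input #6 (p=3, x=4, y=5): misses B4=F
input #7 (p=3, x=1, y=1): covers B4=F

Answer: 1, 2, 4, 5, 7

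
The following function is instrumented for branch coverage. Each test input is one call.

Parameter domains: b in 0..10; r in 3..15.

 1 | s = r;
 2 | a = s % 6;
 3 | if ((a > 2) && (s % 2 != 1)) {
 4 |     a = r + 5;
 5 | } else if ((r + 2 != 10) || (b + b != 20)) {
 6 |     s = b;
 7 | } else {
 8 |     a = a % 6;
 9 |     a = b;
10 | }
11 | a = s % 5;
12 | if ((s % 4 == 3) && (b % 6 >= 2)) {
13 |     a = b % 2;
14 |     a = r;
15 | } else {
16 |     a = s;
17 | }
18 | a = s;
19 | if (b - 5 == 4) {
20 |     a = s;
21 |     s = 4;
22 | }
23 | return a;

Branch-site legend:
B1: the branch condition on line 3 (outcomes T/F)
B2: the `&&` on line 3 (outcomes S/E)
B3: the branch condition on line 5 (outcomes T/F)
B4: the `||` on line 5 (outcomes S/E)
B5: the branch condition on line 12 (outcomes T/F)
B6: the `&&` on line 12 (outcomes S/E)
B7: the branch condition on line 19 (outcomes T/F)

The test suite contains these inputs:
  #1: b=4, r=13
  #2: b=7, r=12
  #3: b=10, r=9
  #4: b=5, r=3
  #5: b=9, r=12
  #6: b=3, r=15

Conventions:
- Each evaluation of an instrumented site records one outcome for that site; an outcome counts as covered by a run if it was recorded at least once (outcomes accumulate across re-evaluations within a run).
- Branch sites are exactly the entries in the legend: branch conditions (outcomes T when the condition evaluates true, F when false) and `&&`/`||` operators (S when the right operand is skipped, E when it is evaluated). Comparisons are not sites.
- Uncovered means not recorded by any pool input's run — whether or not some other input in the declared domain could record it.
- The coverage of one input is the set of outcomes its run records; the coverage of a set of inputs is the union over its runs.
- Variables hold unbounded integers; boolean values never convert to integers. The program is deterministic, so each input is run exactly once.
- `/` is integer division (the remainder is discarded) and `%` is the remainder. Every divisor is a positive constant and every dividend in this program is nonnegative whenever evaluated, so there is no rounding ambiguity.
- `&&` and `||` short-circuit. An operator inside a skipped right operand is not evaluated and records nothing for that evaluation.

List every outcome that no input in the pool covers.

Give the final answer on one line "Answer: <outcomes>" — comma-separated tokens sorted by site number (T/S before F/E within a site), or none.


test 1 (b=4, r=13) fires B2->S, B1->F, B4->S, B3->T, B6->S, B5->F, B7->F; hits B1=F, B2=S, B3=T, B4=S, B5=F, B6=S, B7=F
test 2 (b=7, r=12) fires B2->S, B1->F, B4->S, B3->T, B6->E, B5->F, B7->F; hits B1=F, B2=S, B3=T, B4=S, B5=F, B6=E, B7=F
test 3 (b=10, r=9) fires B2->E, B1->F, B4->S, B3->T, B6->S, B5->F, B7->F; hits B1=F, B2=E, B3=T, B4=S, B5=F, B6=S, B7=F
test 4 (b=5, r=3) fires B2->E, B1->F, B4->S, B3->T, B6->S, B5->F, B7->F; hits B1=F, B2=E, B3=T, B4=S, B5=F, B6=S, B7=F
test 5 (b=9, r=12) fires B2->S, B1->F, B4->S, B3->T, B6->S, B5->F, B7->T; hits B1=F, B2=S, B3=T, B4=S, B5=F, B6=S, B7=T
test 6 (b=3, r=15) fires B2->E, B1->F, B4->S, B3->T, B6->E, B5->T, B7->F; hits B1=F, B2=E, B3=T, B4=S, B5=T, B6=E, B7=F
union over the pool: B1=F, B2=S, B2=E, B3=T, B4=S, B5=T, B5=F, B6=S, B6=E, B7=T, B7=F
uncovered (3 of 14): B1=T, B3=F, B4=E
Answer: B1=T, B3=F, B4=E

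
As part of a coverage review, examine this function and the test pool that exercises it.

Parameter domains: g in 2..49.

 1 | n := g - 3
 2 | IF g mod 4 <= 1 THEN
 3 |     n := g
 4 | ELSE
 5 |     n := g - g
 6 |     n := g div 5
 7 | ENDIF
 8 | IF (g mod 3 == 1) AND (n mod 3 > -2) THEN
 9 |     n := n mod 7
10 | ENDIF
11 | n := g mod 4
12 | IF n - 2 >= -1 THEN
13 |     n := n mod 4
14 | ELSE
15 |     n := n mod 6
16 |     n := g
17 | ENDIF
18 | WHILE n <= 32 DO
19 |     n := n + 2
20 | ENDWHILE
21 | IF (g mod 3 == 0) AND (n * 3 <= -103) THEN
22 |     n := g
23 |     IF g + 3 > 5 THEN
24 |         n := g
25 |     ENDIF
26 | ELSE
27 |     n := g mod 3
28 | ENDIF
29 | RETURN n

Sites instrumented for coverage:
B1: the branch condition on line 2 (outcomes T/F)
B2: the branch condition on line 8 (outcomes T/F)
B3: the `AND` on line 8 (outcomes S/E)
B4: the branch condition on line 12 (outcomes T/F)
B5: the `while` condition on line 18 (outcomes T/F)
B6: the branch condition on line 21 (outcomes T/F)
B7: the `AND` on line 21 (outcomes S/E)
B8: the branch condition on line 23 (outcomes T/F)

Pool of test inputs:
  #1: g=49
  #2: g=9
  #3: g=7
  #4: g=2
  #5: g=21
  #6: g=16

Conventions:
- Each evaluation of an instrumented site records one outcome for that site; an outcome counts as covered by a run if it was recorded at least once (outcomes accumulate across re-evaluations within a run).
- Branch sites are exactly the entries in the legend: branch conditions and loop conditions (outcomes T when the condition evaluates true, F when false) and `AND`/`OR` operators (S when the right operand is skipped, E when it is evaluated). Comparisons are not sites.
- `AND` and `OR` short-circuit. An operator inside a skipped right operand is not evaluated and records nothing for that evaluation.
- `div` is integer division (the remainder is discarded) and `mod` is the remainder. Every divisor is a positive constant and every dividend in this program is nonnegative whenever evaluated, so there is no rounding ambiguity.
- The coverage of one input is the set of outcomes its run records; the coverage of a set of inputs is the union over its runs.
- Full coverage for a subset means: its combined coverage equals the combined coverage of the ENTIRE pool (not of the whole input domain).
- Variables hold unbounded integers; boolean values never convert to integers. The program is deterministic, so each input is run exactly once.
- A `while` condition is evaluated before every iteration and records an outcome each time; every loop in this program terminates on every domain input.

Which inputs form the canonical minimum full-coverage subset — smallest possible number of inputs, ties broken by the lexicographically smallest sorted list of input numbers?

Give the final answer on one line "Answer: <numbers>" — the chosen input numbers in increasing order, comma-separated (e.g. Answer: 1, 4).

input #1 (g=49): events B1->T, B3->E, B2->T, B4->T, B5->T, B5->T, B5->T, B5->T, B5->T, B5->T, B5->T, B5->T, B5->T, B5->T, ...; covers B1=T, B2=T, B3=E, B4=T, B5=T, B5=F, B6=F, B7=S
input #2 (g=9): events B1->T, B3->S, B2->F, B4->T, B5->T, B5->T, B5->T, B5->T, B5->T, B5->T, B5->T, B5->T, B5->T, B5->T, ...; covers B1=T, B2=F, B3=S, B4=T, B5=T, B5=F, B6=F, B7=E
input #3 (g=7): events B1->F, B3->E, B2->T, B4->T, B5->T, B5->T, B5->T, B5->T, B5->T, B5->T, B5->T, B5->T, B5->T, B5->T, ...; covers B1=F, B2=T, B3=E, B4=T, B5=T, B5=F, B6=F, B7=S
input #4 (g=2): events B1->F, B3->S, B2->F, B4->T, B5->T, B5->T, B5->T, B5->T, B5->T, B5->T, B5->T, B5->T, B5->T, B5->T, ...; covers B1=F, B2=F, B3=S, B4=T, B5=T, B5=F, B6=F, B7=S
input #5 (g=21): events B1->T, B3->S, B2->F, B4->T, B5->T, B5->T, B5->T, B5->T, B5->T, B5->T, B5->T, B5->T, B5->T, B5->T, ...; covers B1=T, B2=F, B3=S, B4=T, B5=T, B5=F, B6=F, B7=E
input #6 (g=16): events B1->T, B3->E, B2->T, B4->F, B5->T, B5->T, B5->T, B5->T, B5->T, B5->T, B5->T, B5->T, B5->T, B5->F, ...; covers B1=T, B2=T, B3=E, B4=F, B5=T, B5=F, B6=F, B7=S
together the pool reaches 13 outcomes: B1=T, B1=F, B2=T, B2=F, B3=S, B3=E, B4=T, B4=F, B5=T, B5=F, B6=F, B7=S, B7=E
no size-1 subset reaches all 13 outcomes (best union: 8/13)
no size-2 subset reaches all 13 outcomes (best union: 12/13)
at size 3, {2, 3, 6} reaches all 13 outcomes; every lexicographically earlier size-3 subset fails

Answer: 2, 3, 6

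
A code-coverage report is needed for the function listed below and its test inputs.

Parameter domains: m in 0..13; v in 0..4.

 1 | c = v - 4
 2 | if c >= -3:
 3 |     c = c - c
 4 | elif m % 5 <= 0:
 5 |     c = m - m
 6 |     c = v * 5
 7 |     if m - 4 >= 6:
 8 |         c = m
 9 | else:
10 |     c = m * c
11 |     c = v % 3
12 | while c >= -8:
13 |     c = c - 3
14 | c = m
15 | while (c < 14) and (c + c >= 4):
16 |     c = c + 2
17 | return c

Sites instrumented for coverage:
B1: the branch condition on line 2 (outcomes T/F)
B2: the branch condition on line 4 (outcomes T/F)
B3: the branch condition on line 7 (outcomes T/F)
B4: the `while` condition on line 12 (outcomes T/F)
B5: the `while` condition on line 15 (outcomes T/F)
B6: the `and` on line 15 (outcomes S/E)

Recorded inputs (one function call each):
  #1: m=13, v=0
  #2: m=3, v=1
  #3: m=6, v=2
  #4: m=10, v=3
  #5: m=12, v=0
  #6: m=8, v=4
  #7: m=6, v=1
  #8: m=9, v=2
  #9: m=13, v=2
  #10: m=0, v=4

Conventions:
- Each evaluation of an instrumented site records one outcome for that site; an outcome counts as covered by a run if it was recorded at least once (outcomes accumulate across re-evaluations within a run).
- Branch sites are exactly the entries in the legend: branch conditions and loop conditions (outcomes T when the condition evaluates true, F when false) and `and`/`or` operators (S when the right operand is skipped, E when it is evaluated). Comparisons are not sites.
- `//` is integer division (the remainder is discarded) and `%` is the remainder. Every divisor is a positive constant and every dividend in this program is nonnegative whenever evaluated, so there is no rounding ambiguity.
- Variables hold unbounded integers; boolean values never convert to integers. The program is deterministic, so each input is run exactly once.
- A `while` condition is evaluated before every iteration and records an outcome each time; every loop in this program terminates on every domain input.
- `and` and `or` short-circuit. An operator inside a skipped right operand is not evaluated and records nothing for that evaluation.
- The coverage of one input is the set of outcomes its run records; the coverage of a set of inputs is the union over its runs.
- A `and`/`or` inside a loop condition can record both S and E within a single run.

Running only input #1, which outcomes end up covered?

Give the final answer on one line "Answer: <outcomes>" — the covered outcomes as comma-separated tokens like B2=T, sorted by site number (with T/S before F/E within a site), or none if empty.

Running input #1 (m=13, v=0), event by event:
  B1->F, B2->F, B4->T, B4->T, B4->T, B4->F, B6->E, B5->T, B6->S, B5->F
distinct outcomes covered: B1=F, B2=F, B4=T, B4=F, B5=T, B5=F, B6=S, B6=E

Answer: B1=F, B2=F, B4=T, B4=F, B5=T, B5=F, B6=S, B6=E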